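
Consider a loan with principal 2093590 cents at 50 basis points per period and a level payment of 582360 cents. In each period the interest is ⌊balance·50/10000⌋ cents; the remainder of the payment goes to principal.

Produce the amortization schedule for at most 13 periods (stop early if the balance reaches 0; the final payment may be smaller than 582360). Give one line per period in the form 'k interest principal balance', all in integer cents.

1 10467 571893 1521697
2 7608 574752 946945
3 4734 577626 369319
4 1846 369319 0

1. interest=⌊2093590·50/10000⌋=10467; principal=582360-10467=571893; balance=2093590-571893=1521697
2. interest=⌊1521697·50/10000⌋=7608; principal=582360-7608=574752; balance=1521697-574752=946945
3. interest=⌊946945·50/10000⌋=4734; principal=582360-4734=577626; balance=946945-577626=369319
4. interest=⌊369319·50/10000⌋=1846; principal=min(582360-1846,369319)=369319; balance=369319-369319=0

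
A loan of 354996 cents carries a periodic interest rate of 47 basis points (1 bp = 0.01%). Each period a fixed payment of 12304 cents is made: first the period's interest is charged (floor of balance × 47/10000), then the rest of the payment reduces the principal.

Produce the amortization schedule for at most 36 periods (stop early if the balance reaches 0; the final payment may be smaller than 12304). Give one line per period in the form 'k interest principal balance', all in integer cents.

1. interest=⌊354996·47/10000⌋=1668; principal=12304-1668=10636; balance=354996-10636=344360
2. interest=⌊344360·47/10000⌋=1618; principal=12304-1618=10686; balance=344360-10686=333674
3. interest=⌊333674·47/10000⌋=1568; principal=12304-1568=10736; balance=333674-10736=322938
4. interest=⌊322938·47/10000⌋=1517; principal=12304-1517=10787; balance=322938-10787=312151
5. interest=⌊312151·47/10000⌋=1467; principal=12304-1467=10837; balance=312151-10837=301314
6. interest=⌊301314·47/10000⌋=1416; principal=12304-1416=10888; balance=301314-10888=290426
7. interest=⌊290426·47/10000⌋=1365; principal=12304-1365=10939; balance=290426-10939=279487
8. interest=⌊279487·47/10000⌋=1313; principal=12304-1313=10991; balance=279487-10991=268496
9. interest=⌊268496·47/10000⌋=1261; principal=12304-1261=11043; balance=268496-11043=257453
10. interest=⌊257453·47/10000⌋=1210; principal=12304-1210=11094; balance=257453-11094=246359
11. interest=⌊246359·47/10000⌋=1157; principal=12304-1157=11147; balance=246359-11147=235212
12. interest=⌊235212·47/10000⌋=1105; principal=12304-1105=11199; balance=235212-11199=224013
13. interest=⌊224013·47/10000⌋=1052; principal=12304-1052=11252; balance=224013-11252=212761
14. interest=⌊212761·47/10000⌋=999; principal=12304-999=11305; balance=212761-11305=201456
15. interest=⌊201456·47/10000⌋=946; principal=12304-946=11358; balance=201456-11358=190098
16. interest=⌊190098·47/10000⌋=893; principal=12304-893=11411; balance=190098-11411=178687
17. interest=⌊178687·47/10000⌋=839; principal=12304-839=11465; balance=178687-11465=167222
18. interest=⌊167222·47/10000⌋=785; principal=12304-785=11519; balance=167222-11519=155703
19. interest=⌊155703·47/10000⌋=731; principal=12304-731=11573; balance=155703-11573=144130
20. interest=⌊144130·47/10000⌋=677; principal=12304-677=11627; balance=144130-11627=132503
21. interest=⌊132503·47/10000⌋=622; principal=12304-622=11682; balance=132503-11682=120821
22. interest=⌊120821·47/10000⌋=567; principal=12304-567=11737; balance=120821-11737=109084
23. interest=⌊109084·47/10000⌋=512; principal=12304-512=11792; balance=109084-11792=97292
24. interest=⌊97292·47/10000⌋=457; principal=12304-457=11847; balance=97292-11847=85445
25. interest=⌊85445·47/10000⌋=401; principal=12304-401=11903; balance=85445-11903=73542
26. interest=⌊73542·47/10000⌋=345; principal=12304-345=11959; balance=73542-11959=61583
27. interest=⌊61583·47/10000⌋=289; principal=12304-289=12015; balance=61583-12015=49568
28. interest=⌊49568·47/10000⌋=232; principal=12304-232=12072; balance=49568-12072=37496
29. interest=⌊37496·47/10000⌋=176; principal=12304-176=12128; balance=37496-12128=25368
30. interest=⌊25368·47/10000⌋=119; principal=12304-119=12185; balance=25368-12185=13183
31. interest=⌊13183·47/10000⌋=61; principal=12304-61=12243; balance=13183-12243=940
32. interest=⌊940·47/10000⌋=4; principal=min(12304-4,940)=940; balance=940-940=0

1 1668 10636 344360
2 1618 10686 333674
3 1568 10736 322938
4 1517 10787 312151
5 1467 10837 301314
6 1416 10888 290426
7 1365 10939 279487
8 1313 10991 268496
9 1261 11043 257453
10 1210 11094 246359
11 1157 11147 235212
12 1105 11199 224013
13 1052 11252 212761
14 999 11305 201456
15 946 11358 190098
16 893 11411 178687
17 839 11465 167222
18 785 11519 155703
19 731 11573 144130
20 677 11627 132503
21 622 11682 120821
22 567 11737 109084
23 512 11792 97292
24 457 11847 85445
25 401 11903 73542
26 345 11959 61583
27 289 12015 49568
28 232 12072 37496
29 176 12128 25368
30 119 12185 13183
31 61 12243 940
32 4 940 0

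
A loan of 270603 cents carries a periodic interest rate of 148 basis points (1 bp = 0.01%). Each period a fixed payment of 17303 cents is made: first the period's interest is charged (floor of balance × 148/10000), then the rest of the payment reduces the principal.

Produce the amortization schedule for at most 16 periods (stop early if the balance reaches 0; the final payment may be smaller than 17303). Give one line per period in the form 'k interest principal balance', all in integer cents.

1. interest=⌊270603·148/10000⌋=4004; principal=17303-4004=13299; balance=270603-13299=257304
2. interest=⌊257304·148/10000⌋=3808; principal=17303-3808=13495; balance=257304-13495=243809
3. interest=⌊243809·148/10000⌋=3608; principal=17303-3608=13695; balance=243809-13695=230114
4. interest=⌊230114·148/10000⌋=3405; principal=17303-3405=13898; balance=230114-13898=216216
5. interest=⌊216216·148/10000⌋=3199; principal=17303-3199=14104; balance=216216-14104=202112
6. interest=⌊202112·148/10000⌋=2991; principal=17303-2991=14312; balance=202112-14312=187800
7. interest=⌊187800·148/10000⌋=2779; principal=17303-2779=14524; balance=187800-14524=173276
8. interest=⌊173276·148/10000⌋=2564; principal=17303-2564=14739; balance=173276-14739=158537
9. interest=⌊158537·148/10000⌋=2346; principal=17303-2346=14957; balance=158537-14957=143580
10. interest=⌊143580·148/10000⌋=2124; principal=17303-2124=15179; balance=143580-15179=128401
11. interest=⌊128401·148/10000⌋=1900; principal=17303-1900=15403; balance=128401-15403=112998
12. interest=⌊112998·148/10000⌋=1672; principal=17303-1672=15631; balance=112998-15631=97367
13. interest=⌊97367·148/10000⌋=1441; principal=17303-1441=15862; balance=97367-15862=81505
14. interest=⌊81505·148/10000⌋=1206; principal=17303-1206=16097; balance=81505-16097=65408
15. interest=⌊65408·148/10000⌋=968; principal=17303-968=16335; balance=65408-16335=49073
16. interest=⌊49073·148/10000⌋=726; principal=17303-726=16577; balance=49073-16577=32496

1 4004 13299 257304
2 3808 13495 243809
3 3608 13695 230114
4 3405 13898 216216
5 3199 14104 202112
6 2991 14312 187800
7 2779 14524 173276
8 2564 14739 158537
9 2346 14957 143580
10 2124 15179 128401
11 1900 15403 112998
12 1672 15631 97367
13 1441 15862 81505
14 1206 16097 65408
15 968 16335 49073
16 726 16577 32496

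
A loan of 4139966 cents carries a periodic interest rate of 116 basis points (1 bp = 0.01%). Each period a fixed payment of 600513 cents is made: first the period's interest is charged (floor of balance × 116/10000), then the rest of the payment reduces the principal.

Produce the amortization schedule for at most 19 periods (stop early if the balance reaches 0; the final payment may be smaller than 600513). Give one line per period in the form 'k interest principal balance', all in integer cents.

1 48023 552490 3587476
2 41614 558899 3028577
3 35131 565382 2463195
4 28573 571940 1891255
5 21938 578575 1312680
6 15227 585286 727394
7 8437 592076 135318
8 1569 135318 0

1. interest=⌊4139966·116/10000⌋=48023; principal=600513-48023=552490; balance=4139966-552490=3587476
2. interest=⌊3587476·116/10000⌋=41614; principal=600513-41614=558899; balance=3587476-558899=3028577
3. interest=⌊3028577·116/10000⌋=35131; principal=600513-35131=565382; balance=3028577-565382=2463195
4. interest=⌊2463195·116/10000⌋=28573; principal=600513-28573=571940; balance=2463195-571940=1891255
5. interest=⌊1891255·116/10000⌋=21938; principal=600513-21938=578575; balance=1891255-578575=1312680
6. interest=⌊1312680·116/10000⌋=15227; principal=600513-15227=585286; balance=1312680-585286=727394
7. interest=⌊727394·116/10000⌋=8437; principal=600513-8437=592076; balance=727394-592076=135318
8. interest=⌊135318·116/10000⌋=1569; principal=min(600513-1569,135318)=135318; balance=135318-135318=0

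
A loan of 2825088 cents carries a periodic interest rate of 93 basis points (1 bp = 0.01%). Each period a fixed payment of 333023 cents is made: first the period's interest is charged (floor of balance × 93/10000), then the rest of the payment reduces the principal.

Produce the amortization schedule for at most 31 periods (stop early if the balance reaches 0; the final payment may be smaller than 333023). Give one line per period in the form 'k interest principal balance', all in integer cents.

1. interest=⌊2825088·93/10000⌋=26273; principal=333023-26273=306750; balance=2825088-306750=2518338
2. interest=⌊2518338·93/10000⌋=23420; principal=333023-23420=309603; balance=2518338-309603=2208735
3. interest=⌊2208735·93/10000⌋=20541; principal=333023-20541=312482; balance=2208735-312482=1896253
4. interest=⌊1896253·93/10000⌋=17635; principal=333023-17635=315388; balance=1896253-315388=1580865
5. interest=⌊1580865·93/10000⌋=14702; principal=333023-14702=318321; balance=1580865-318321=1262544
6. interest=⌊1262544·93/10000⌋=11741; principal=333023-11741=321282; balance=1262544-321282=941262
7. interest=⌊941262·93/10000⌋=8753; principal=333023-8753=324270; balance=941262-324270=616992
8. interest=⌊616992·93/10000⌋=5738; principal=333023-5738=327285; balance=616992-327285=289707
9. interest=⌊289707·93/10000⌋=2694; principal=min(333023-2694,289707)=289707; balance=289707-289707=0

1 26273 306750 2518338
2 23420 309603 2208735
3 20541 312482 1896253
4 17635 315388 1580865
5 14702 318321 1262544
6 11741 321282 941262
7 8753 324270 616992
8 5738 327285 289707
9 2694 289707 0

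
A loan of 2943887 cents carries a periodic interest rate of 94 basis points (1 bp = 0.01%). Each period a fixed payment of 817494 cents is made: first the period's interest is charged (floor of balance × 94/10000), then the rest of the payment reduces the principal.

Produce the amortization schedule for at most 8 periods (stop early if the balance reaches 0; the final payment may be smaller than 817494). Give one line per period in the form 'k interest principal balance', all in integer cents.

1 27672 789822 2154065
2 20248 797246 1356819
3 12754 804740 552079
4 5189 552079 0

1. interest=⌊2943887·94/10000⌋=27672; principal=817494-27672=789822; balance=2943887-789822=2154065
2. interest=⌊2154065·94/10000⌋=20248; principal=817494-20248=797246; balance=2154065-797246=1356819
3. interest=⌊1356819·94/10000⌋=12754; principal=817494-12754=804740; balance=1356819-804740=552079
4. interest=⌊552079·94/10000⌋=5189; principal=min(817494-5189,552079)=552079; balance=552079-552079=0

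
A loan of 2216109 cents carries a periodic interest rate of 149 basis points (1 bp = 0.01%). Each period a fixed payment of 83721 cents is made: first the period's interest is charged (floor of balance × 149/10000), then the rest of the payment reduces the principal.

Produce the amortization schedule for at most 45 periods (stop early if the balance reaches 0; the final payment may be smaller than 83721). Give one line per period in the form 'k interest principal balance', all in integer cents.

1 33020 50701 2165408
2 32264 51457 2113951
3 31497 52224 2061727
4 30719 53002 2008725
5 29930 53791 1954934
6 29128 54593 1900341
7 28315 55406 1844935
8 27489 56232 1788703
9 26651 57070 1731633
10 25801 57920 1673713
11 24938 58783 1614930
12 24062 59659 1555271
13 23173 60548 1494723
14 22271 61450 1433273
15 21355 62366 1370907
16 20426 63295 1307612
17 19483 64238 1243374
18 18526 65195 1178179
19 17554 66167 1112012
20 16568 67153 1044859
21 15568 68153 976706
22 14552 69169 907537
23 13522 70199 837338
24 12476 71245 766093
25 11414 72307 693786
26 10337 73384 620402
27 9243 74478 545924
28 8134 75587 470337
29 7008 76713 393624
30 5864 77857 315767
31 4704 79017 236750
32 3527 80194 156556
33 2332 81389 75167
34 1119 75167 0

1. interest=⌊2216109·149/10000⌋=33020; principal=83721-33020=50701; balance=2216109-50701=2165408
2. interest=⌊2165408·149/10000⌋=32264; principal=83721-32264=51457; balance=2165408-51457=2113951
3. interest=⌊2113951·149/10000⌋=31497; principal=83721-31497=52224; balance=2113951-52224=2061727
4. interest=⌊2061727·149/10000⌋=30719; principal=83721-30719=53002; balance=2061727-53002=2008725
5. interest=⌊2008725·149/10000⌋=29930; principal=83721-29930=53791; balance=2008725-53791=1954934
6. interest=⌊1954934·149/10000⌋=29128; principal=83721-29128=54593; balance=1954934-54593=1900341
7. interest=⌊1900341·149/10000⌋=28315; principal=83721-28315=55406; balance=1900341-55406=1844935
8. interest=⌊1844935·149/10000⌋=27489; principal=83721-27489=56232; balance=1844935-56232=1788703
9. interest=⌊1788703·149/10000⌋=26651; principal=83721-26651=57070; balance=1788703-57070=1731633
10. interest=⌊1731633·149/10000⌋=25801; principal=83721-25801=57920; balance=1731633-57920=1673713
11. interest=⌊1673713·149/10000⌋=24938; principal=83721-24938=58783; balance=1673713-58783=1614930
12. interest=⌊1614930·149/10000⌋=24062; principal=83721-24062=59659; balance=1614930-59659=1555271
13. interest=⌊1555271·149/10000⌋=23173; principal=83721-23173=60548; balance=1555271-60548=1494723
14. interest=⌊1494723·149/10000⌋=22271; principal=83721-22271=61450; balance=1494723-61450=1433273
15. interest=⌊1433273·149/10000⌋=21355; principal=83721-21355=62366; balance=1433273-62366=1370907
16. interest=⌊1370907·149/10000⌋=20426; principal=83721-20426=63295; balance=1370907-63295=1307612
17. interest=⌊1307612·149/10000⌋=19483; principal=83721-19483=64238; balance=1307612-64238=1243374
18. interest=⌊1243374·149/10000⌋=18526; principal=83721-18526=65195; balance=1243374-65195=1178179
19. interest=⌊1178179·149/10000⌋=17554; principal=83721-17554=66167; balance=1178179-66167=1112012
20. interest=⌊1112012·149/10000⌋=16568; principal=83721-16568=67153; balance=1112012-67153=1044859
21. interest=⌊1044859·149/10000⌋=15568; principal=83721-15568=68153; balance=1044859-68153=976706
22. interest=⌊976706·149/10000⌋=14552; principal=83721-14552=69169; balance=976706-69169=907537
23. interest=⌊907537·149/10000⌋=13522; principal=83721-13522=70199; balance=907537-70199=837338
24. interest=⌊837338·149/10000⌋=12476; principal=83721-12476=71245; balance=837338-71245=766093
25. interest=⌊766093·149/10000⌋=11414; principal=83721-11414=72307; balance=766093-72307=693786
26. interest=⌊693786·149/10000⌋=10337; principal=83721-10337=73384; balance=693786-73384=620402
27. interest=⌊620402·149/10000⌋=9243; principal=83721-9243=74478; balance=620402-74478=545924
28. interest=⌊545924·149/10000⌋=8134; principal=83721-8134=75587; balance=545924-75587=470337
29. interest=⌊470337·149/10000⌋=7008; principal=83721-7008=76713; balance=470337-76713=393624
30. interest=⌊393624·149/10000⌋=5864; principal=83721-5864=77857; balance=393624-77857=315767
31. interest=⌊315767·149/10000⌋=4704; principal=83721-4704=79017; balance=315767-79017=236750
32. interest=⌊236750·149/10000⌋=3527; principal=83721-3527=80194; balance=236750-80194=156556
33. interest=⌊156556·149/10000⌋=2332; principal=83721-2332=81389; balance=156556-81389=75167
34. interest=⌊75167·149/10000⌋=1119; principal=min(83721-1119,75167)=75167; balance=75167-75167=0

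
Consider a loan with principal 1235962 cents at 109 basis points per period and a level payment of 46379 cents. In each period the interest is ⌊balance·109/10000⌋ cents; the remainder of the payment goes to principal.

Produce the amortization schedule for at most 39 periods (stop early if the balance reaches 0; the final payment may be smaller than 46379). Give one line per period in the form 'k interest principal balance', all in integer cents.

1. interest=⌊1235962·109/10000⌋=13471; principal=46379-13471=32908; balance=1235962-32908=1203054
2. interest=⌊1203054·109/10000⌋=13113; principal=46379-13113=33266; balance=1203054-33266=1169788
3. interest=⌊1169788·109/10000⌋=12750; principal=46379-12750=33629; balance=1169788-33629=1136159
4. interest=⌊1136159·109/10000⌋=12384; principal=46379-12384=33995; balance=1136159-33995=1102164
5. interest=⌊1102164·109/10000⌋=12013; principal=46379-12013=34366; balance=1102164-34366=1067798
6. interest=⌊1067798·109/10000⌋=11638; principal=46379-11638=34741; balance=1067798-34741=1033057
7. interest=⌊1033057·109/10000⌋=11260; principal=46379-11260=35119; balance=1033057-35119=997938
8. interest=⌊997938·109/10000⌋=10877; principal=46379-10877=35502; balance=997938-35502=962436
9. interest=⌊962436·109/10000⌋=10490; principal=46379-10490=35889; balance=962436-35889=926547
10. interest=⌊926547·109/10000⌋=10099; principal=46379-10099=36280; balance=926547-36280=890267
11. interest=⌊890267·109/10000⌋=9703; principal=46379-9703=36676; balance=890267-36676=853591
12. interest=⌊853591·109/10000⌋=9304; principal=46379-9304=37075; balance=853591-37075=816516
13. interest=⌊816516·109/10000⌋=8900; principal=46379-8900=37479; balance=816516-37479=779037
14. interest=⌊779037·109/10000⌋=8491; principal=46379-8491=37888; balance=779037-37888=741149
15. interest=⌊741149·109/10000⌋=8078; principal=46379-8078=38301; balance=741149-38301=702848
16. interest=⌊702848·109/10000⌋=7661; principal=46379-7661=38718; balance=702848-38718=664130
17. interest=⌊664130·109/10000⌋=7239; principal=46379-7239=39140; balance=664130-39140=624990
18. interest=⌊624990·109/10000⌋=6812; principal=46379-6812=39567; balance=624990-39567=585423
19. interest=⌊585423·109/10000⌋=6381; principal=46379-6381=39998; balance=585423-39998=545425
20. interest=⌊545425·109/10000⌋=5945; principal=46379-5945=40434; balance=545425-40434=504991
21. interest=⌊504991·109/10000⌋=5504; principal=46379-5504=40875; balance=504991-40875=464116
22. interest=⌊464116·109/10000⌋=5058; principal=46379-5058=41321; balance=464116-41321=422795
23. interest=⌊422795·109/10000⌋=4608; principal=46379-4608=41771; balance=422795-41771=381024
24. interest=⌊381024·109/10000⌋=4153; principal=46379-4153=42226; balance=381024-42226=338798
25. interest=⌊338798·109/10000⌋=3692; principal=46379-3692=42687; balance=338798-42687=296111
26. interest=⌊296111·109/10000⌋=3227; principal=46379-3227=43152; balance=296111-43152=252959
27. interest=⌊252959·109/10000⌋=2757; principal=46379-2757=43622; balance=252959-43622=209337
28. interest=⌊209337·109/10000⌋=2281; principal=46379-2281=44098; balance=209337-44098=165239
29. interest=⌊165239·109/10000⌋=1801; principal=46379-1801=44578; balance=165239-44578=120661
30. interest=⌊120661·109/10000⌋=1315; principal=46379-1315=45064; balance=120661-45064=75597
31. interest=⌊75597·109/10000⌋=824; principal=46379-824=45555; balance=75597-45555=30042
32. interest=⌊30042·109/10000⌋=327; principal=min(46379-327,30042)=30042; balance=30042-30042=0

1 13471 32908 1203054
2 13113 33266 1169788
3 12750 33629 1136159
4 12384 33995 1102164
5 12013 34366 1067798
6 11638 34741 1033057
7 11260 35119 997938
8 10877 35502 962436
9 10490 35889 926547
10 10099 36280 890267
11 9703 36676 853591
12 9304 37075 816516
13 8900 37479 779037
14 8491 37888 741149
15 8078 38301 702848
16 7661 38718 664130
17 7239 39140 624990
18 6812 39567 585423
19 6381 39998 545425
20 5945 40434 504991
21 5504 40875 464116
22 5058 41321 422795
23 4608 41771 381024
24 4153 42226 338798
25 3692 42687 296111
26 3227 43152 252959
27 2757 43622 209337
28 2281 44098 165239
29 1801 44578 120661
30 1315 45064 75597
31 824 45555 30042
32 327 30042 0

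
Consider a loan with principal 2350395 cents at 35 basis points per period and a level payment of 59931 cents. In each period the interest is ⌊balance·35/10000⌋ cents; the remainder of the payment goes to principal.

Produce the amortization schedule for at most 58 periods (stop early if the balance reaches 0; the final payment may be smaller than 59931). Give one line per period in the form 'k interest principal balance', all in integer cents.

1 8226 51705 2298690
2 8045 51886 2246804
3 7863 52068 2194736
4 7681 52250 2142486
5 7498 52433 2090053
6 7315 52616 2037437
7 7131 52800 1984637
8 6946 52985 1931652
9 6760 53171 1878481
10 6574 53357 1825124
11 6387 53544 1771580
12 6200 53731 1717849
13 6012 53919 1663930
14 5823 54108 1609822
15 5634 54297 1555525
16 5444 54487 1501038
17 5253 54678 1446360
18 5062 54869 1391491
19 4870 55061 1336430
20 4677 55254 1281176
21 4484 55447 1225729
22 4290 55641 1170088
23 4095 55836 1114252
24 3899 56032 1058220
25 3703 56228 1001992
26 3506 56425 945567
27 3309 56622 888945
28 3111 56820 832125
29 2912 57019 775106
30 2712 57219 717887
31 2512 57419 660468
32 2311 57620 602848
33 2109 57822 545026
34 1907 58024 487002
35 1704 58227 428775
36 1500 58431 370344
37 1296 58635 311709
38 1090 58841 252868
39 885 59046 193822
40 678 59253 134569
41 470 59461 75108
42 262 59669 15439
43 54 15439 0

1. interest=⌊2350395·35/10000⌋=8226; principal=59931-8226=51705; balance=2350395-51705=2298690
2. interest=⌊2298690·35/10000⌋=8045; principal=59931-8045=51886; balance=2298690-51886=2246804
3. interest=⌊2246804·35/10000⌋=7863; principal=59931-7863=52068; balance=2246804-52068=2194736
4. interest=⌊2194736·35/10000⌋=7681; principal=59931-7681=52250; balance=2194736-52250=2142486
5. interest=⌊2142486·35/10000⌋=7498; principal=59931-7498=52433; balance=2142486-52433=2090053
6. interest=⌊2090053·35/10000⌋=7315; principal=59931-7315=52616; balance=2090053-52616=2037437
7. interest=⌊2037437·35/10000⌋=7131; principal=59931-7131=52800; balance=2037437-52800=1984637
8. interest=⌊1984637·35/10000⌋=6946; principal=59931-6946=52985; balance=1984637-52985=1931652
9. interest=⌊1931652·35/10000⌋=6760; principal=59931-6760=53171; balance=1931652-53171=1878481
10. interest=⌊1878481·35/10000⌋=6574; principal=59931-6574=53357; balance=1878481-53357=1825124
11. interest=⌊1825124·35/10000⌋=6387; principal=59931-6387=53544; balance=1825124-53544=1771580
12. interest=⌊1771580·35/10000⌋=6200; principal=59931-6200=53731; balance=1771580-53731=1717849
13. interest=⌊1717849·35/10000⌋=6012; principal=59931-6012=53919; balance=1717849-53919=1663930
14. interest=⌊1663930·35/10000⌋=5823; principal=59931-5823=54108; balance=1663930-54108=1609822
15. interest=⌊1609822·35/10000⌋=5634; principal=59931-5634=54297; balance=1609822-54297=1555525
16. interest=⌊1555525·35/10000⌋=5444; principal=59931-5444=54487; balance=1555525-54487=1501038
17. interest=⌊1501038·35/10000⌋=5253; principal=59931-5253=54678; balance=1501038-54678=1446360
18. interest=⌊1446360·35/10000⌋=5062; principal=59931-5062=54869; balance=1446360-54869=1391491
19. interest=⌊1391491·35/10000⌋=4870; principal=59931-4870=55061; balance=1391491-55061=1336430
20. interest=⌊1336430·35/10000⌋=4677; principal=59931-4677=55254; balance=1336430-55254=1281176
21. interest=⌊1281176·35/10000⌋=4484; principal=59931-4484=55447; balance=1281176-55447=1225729
22. interest=⌊1225729·35/10000⌋=4290; principal=59931-4290=55641; balance=1225729-55641=1170088
23. interest=⌊1170088·35/10000⌋=4095; principal=59931-4095=55836; balance=1170088-55836=1114252
24. interest=⌊1114252·35/10000⌋=3899; principal=59931-3899=56032; balance=1114252-56032=1058220
25. interest=⌊1058220·35/10000⌋=3703; principal=59931-3703=56228; balance=1058220-56228=1001992
26. interest=⌊1001992·35/10000⌋=3506; principal=59931-3506=56425; balance=1001992-56425=945567
27. interest=⌊945567·35/10000⌋=3309; principal=59931-3309=56622; balance=945567-56622=888945
28. interest=⌊888945·35/10000⌋=3111; principal=59931-3111=56820; balance=888945-56820=832125
29. interest=⌊832125·35/10000⌋=2912; principal=59931-2912=57019; balance=832125-57019=775106
30. interest=⌊775106·35/10000⌋=2712; principal=59931-2712=57219; balance=775106-57219=717887
31. interest=⌊717887·35/10000⌋=2512; principal=59931-2512=57419; balance=717887-57419=660468
32. interest=⌊660468·35/10000⌋=2311; principal=59931-2311=57620; balance=660468-57620=602848
33. interest=⌊602848·35/10000⌋=2109; principal=59931-2109=57822; balance=602848-57822=545026
34. interest=⌊545026·35/10000⌋=1907; principal=59931-1907=58024; balance=545026-58024=487002
35. interest=⌊487002·35/10000⌋=1704; principal=59931-1704=58227; balance=487002-58227=428775
36. interest=⌊428775·35/10000⌋=1500; principal=59931-1500=58431; balance=428775-58431=370344
37. interest=⌊370344·35/10000⌋=1296; principal=59931-1296=58635; balance=370344-58635=311709
38. interest=⌊311709·35/10000⌋=1090; principal=59931-1090=58841; balance=311709-58841=252868
39. interest=⌊252868·35/10000⌋=885; principal=59931-885=59046; balance=252868-59046=193822
40. interest=⌊193822·35/10000⌋=678; principal=59931-678=59253; balance=193822-59253=134569
41. interest=⌊134569·35/10000⌋=470; principal=59931-470=59461; balance=134569-59461=75108
42. interest=⌊75108·35/10000⌋=262; principal=59931-262=59669; balance=75108-59669=15439
43. interest=⌊15439·35/10000⌋=54; principal=min(59931-54,15439)=15439; balance=15439-15439=0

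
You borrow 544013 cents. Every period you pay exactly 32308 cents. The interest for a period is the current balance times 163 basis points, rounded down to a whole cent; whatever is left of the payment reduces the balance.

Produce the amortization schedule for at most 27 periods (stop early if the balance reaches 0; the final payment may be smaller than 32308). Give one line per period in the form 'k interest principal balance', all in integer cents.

1. interest=⌊544013·163/10000⌋=8867; principal=32308-8867=23441; balance=544013-23441=520572
2. interest=⌊520572·163/10000⌋=8485; principal=32308-8485=23823; balance=520572-23823=496749
3. interest=⌊496749·163/10000⌋=8097; principal=32308-8097=24211; balance=496749-24211=472538
4. interest=⌊472538·163/10000⌋=7702; principal=32308-7702=24606; balance=472538-24606=447932
5. interest=⌊447932·163/10000⌋=7301; principal=32308-7301=25007; balance=447932-25007=422925
6. interest=⌊422925·163/10000⌋=6893; principal=32308-6893=25415; balance=422925-25415=397510
7. interest=⌊397510·163/10000⌋=6479; principal=32308-6479=25829; balance=397510-25829=371681
8. interest=⌊371681·163/10000⌋=6058; principal=32308-6058=26250; balance=371681-26250=345431
9. interest=⌊345431·163/10000⌋=5630; principal=32308-5630=26678; balance=345431-26678=318753
10. interest=⌊318753·163/10000⌋=5195; principal=32308-5195=27113; balance=318753-27113=291640
11. interest=⌊291640·163/10000⌋=4753; principal=32308-4753=27555; balance=291640-27555=264085
12. interest=⌊264085·163/10000⌋=4304; principal=32308-4304=28004; balance=264085-28004=236081
13. interest=⌊236081·163/10000⌋=3848; principal=32308-3848=28460; balance=236081-28460=207621
14. interest=⌊207621·163/10000⌋=3384; principal=32308-3384=28924; balance=207621-28924=178697
15. interest=⌊178697·163/10000⌋=2912; principal=32308-2912=29396; balance=178697-29396=149301
16. interest=⌊149301·163/10000⌋=2433; principal=32308-2433=29875; balance=149301-29875=119426
17. interest=⌊119426·163/10000⌋=1946; principal=32308-1946=30362; balance=119426-30362=89064
18. interest=⌊89064·163/10000⌋=1451; principal=32308-1451=30857; balance=89064-30857=58207
19. interest=⌊58207·163/10000⌋=948; principal=32308-948=31360; balance=58207-31360=26847
20. interest=⌊26847·163/10000⌋=437; principal=min(32308-437,26847)=26847; balance=26847-26847=0

1 8867 23441 520572
2 8485 23823 496749
3 8097 24211 472538
4 7702 24606 447932
5 7301 25007 422925
6 6893 25415 397510
7 6479 25829 371681
8 6058 26250 345431
9 5630 26678 318753
10 5195 27113 291640
11 4753 27555 264085
12 4304 28004 236081
13 3848 28460 207621
14 3384 28924 178697
15 2912 29396 149301
16 2433 29875 119426
17 1946 30362 89064
18 1451 30857 58207
19 948 31360 26847
20 437 26847 0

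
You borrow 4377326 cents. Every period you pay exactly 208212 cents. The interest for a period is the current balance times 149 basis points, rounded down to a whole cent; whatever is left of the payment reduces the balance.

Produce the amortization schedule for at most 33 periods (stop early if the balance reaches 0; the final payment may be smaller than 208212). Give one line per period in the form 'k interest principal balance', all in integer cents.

1. interest=⌊4377326·149/10000⌋=65222; principal=208212-65222=142990; balance=4377326-142990=4234336
2. interest=⌊4234336·149/10000⌋=63091; principal=208212-63091=145121; balance=4234336-145121=4089215
3. interest=⌊4089215·149/10000⌋=60929; principal=208212-60929=147283; balance=4089215-147283=3941932
4. interest=⌊3941932·149/10000⌋=58734; principal=208212-58734=149478; balance=3941932-149478=3792454
5. interest=⌊3792454·149/10000⌋=56507; principal=208212-56507=151705; balance=3792454-151705=3640749
6. interest=⌊3640749·149/10000⌋=54247; principal=208212-54247=153965; balance=3640749-153965=3486784
7. interest=⌊3486784·149/10000⌋=51953; principal=208212-51953=156259; balance=3486784-156259=3330525
8. interest=⌊3330525·149/10000⌋=49624; principal=208212-49624=158588; balance=3330525-158588=3171937
9. interest=⌊3171937·149/10000⌋=47261; principal=208212-47261=160951; balance=3171937-160951=3010986
10. interest=⌊3010986·149/10000⌋=44863; principal=208212-44863=163349; balance=3010986-163349=2847637
11. interest=⌊2847637·149/10000⌋=42429; principal=208212-42429=165783; balance=2847637-165783=2681854
12. interest=⌊2681854·149/10000⌋=39959; principal=208212-39959=168253; balance=2681854-168253=2513601
13. interest=⌊2513601·149/10000⌋=37452; principal=208212-37452=170760; balance=2513601-170760=2342841
14. interest=⌊2342841·149/10000⌋=34908; principal=208212-34908=173304; balance=2342841-173304=2169537
15. interest=⌊2169537·149/10000⌋=32326; principal=208212-32326=175886; balance=2169537-175886=1993651
16. interest=⌊1993651·149/10000⌋=29705; principal=208212-29705=178507; balance=1993651-178507=1815144
17. interest=⌊1815144·149/10000⌋=27045; principal=208212-27045=181167; balance=1815144-181167=1633977
18. interest=⌊1633977·149/10000⌋=24346; principal=208212-24346=183866; balance=1633977-183866=1450111
19. interest=⌊1450111·149/10000⌋=21606; principal=208212-21606=186606; balance=1450111-186606=1263505
20. interest=⌊1263505·149/10000⌋=18826; principal=208212-18826=189386; balance=1263505-189386=1074119
21. interest=⌊1074119·149/10000⌋=16004; principal=208212-16004=192208; balance=1074119-192208=881911
22. interest=⌊881911·149/10000⌋=13140; principal=208212-13140=195072; balance=881911-195072=686839
23. interest=⌊686839·149/10000⌋=10233; principal=208212-10233=197979; balance=686839-197979=488860
24. interest=⌊488860·149/10000⌋=7284; principal=208212-7284=200928; balance=488860-200928=287932
25. interest=⌊287932·149/10000⌋=4290; principal=208212-4290=203922; balance=287932-203922=84010
26. interest=⌊84010·149/10000⌋=1251; principal=min(208212-1251,84010)=84010; balance=84010-84010=0

1 65222 142990 4234336
2 63091 145121 4089215
3 60929 147283 3941932
4 58734 149478 3792454
5 56507 151705 3640749
6 54247 153965 3486784
7 51953 156259 3330525
8 49624 158588 3171937
9 47261 160951 3010986
10 44863 163349 2847637
11 42429 165783 2681854
12 39959 168253 2513601
13 37452 170760 2342841
14 34908 173304 2169537
15 32326 175886 1993651
16 29705 178507 1815144
17 27045 181167 1633977
18 24346 183866 1450111
19 21606 186606 1263505
20 18826 189386 1074119
21 16004 192208 881911
22 13140 195072 686839
23 10233 197979 488860
24 7284 200928 287932
25 4290 203922 84010
26 1251 84010 0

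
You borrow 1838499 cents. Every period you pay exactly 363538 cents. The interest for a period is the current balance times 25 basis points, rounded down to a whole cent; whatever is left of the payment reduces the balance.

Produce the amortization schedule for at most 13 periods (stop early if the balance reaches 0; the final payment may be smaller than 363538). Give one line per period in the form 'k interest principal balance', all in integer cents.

1 4596 358942 1479557
2 3698 359840 1119717
3 2799 360739 758978
4 1897 361641 397337
5 993 362545 34792
6 86 34792 0

1. interest=⌊1838499·25/10000⌋=4596; principal=363538-4596=358942; balance=1838499-358942=1479557
2. interest=⌊1479557·25/10000⌋=3698; principal=363538-3698=359840; balance=1479557-359840=1119717
3. interest=⌊1119717·25/10000⌋=2799; principal=363538-2799=360739; balance=1119717-360739=758978
4. interest=⌊758978·25/10000⌋=1897; principal=363538-1897=361641; balance=758978-361641=397337
5. interest=⌊397337·25/10000⌋=993; principal=363538-993=362545; balance=397337-362545=34792
6. interest=⌊34792·25/10000⌋=86; principal=min(363538-86,34792)=34792; balance=34792-34792=0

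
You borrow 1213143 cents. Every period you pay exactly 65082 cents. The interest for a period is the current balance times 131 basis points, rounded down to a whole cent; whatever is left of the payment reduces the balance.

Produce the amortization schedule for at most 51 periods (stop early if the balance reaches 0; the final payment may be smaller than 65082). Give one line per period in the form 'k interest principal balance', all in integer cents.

1 15892 49190 1163953
2 15247 49835 1114118
3 14594 50488 1063630
4 13933 51149 1012481
5 13263 51819 960662
6 12584 52498 908164
7 11896 53186 854978
8 11200 53882 801096
9 10494 54588 746508
10 9779 55303 691205
11 9054 56028 635177
12 8320 56762 578415
13 7577 57505 520910
14 6823 58259 462651
15 6060 59022 403629
16 5287 59795 343834
17 4504 60578 283256
18 3710 61372 221884
19 2906 62176 159708
20 2092 62990 96718
21 1267 63815 32903
22 431 32903 0

1. interest=⌊1213143·131/10000⌋=15892; principal=65082-15892=49190; balance=1213143-49190=1163953
2. interest=⌊1163953·131/10000⌋=15247; principal=65082-15247=49835; balance=1163953-49835=1114118
3. interest=⌊1114118·131/10000⌋=14594; principal=65082-14594=50488; balance=1114118-50488=1063630
4. interest=⌊1063630·131/10000⌋=13933; principal=65082-13933=51149; balance=1063630-51149=1012481
5. interest=⌊1012481·131/10000⌋=13263; principal=65082-13263=51819; balance=1012481-51819=960662
6. interest=⌊960662·131/10000⌋=12584; principal=65082-12584=52498; balance=960662-52498=908164
7. interest=⌊908164·131/10000⌋=11896; principal=65082-11896=53186; balance=908164-53186=854978
8. interest=⌊854978·131/10000⌋=11200; principal=65082-11200=53882; balance=854978-53882=801096
9. interest=⌊801096·131/10000⌋=10494; principal=65082-10494=54588; balance=801096-54588=746508
10. interest=⌊746508·131/10000⌋=9779; principal=65082-9779=55303; balance=746508-55303=691205
11. interest=⌊691205·131/10000⌋=9054; principal=65082-9054=56028; balance=691205-56028=635177
12. interest=⌊635177·131/10000⌋=8320; principal=65082-8320=56762; balance=635177-56762=578415
13. interest=⌊578415·131/10000⌋=7577; principal=65082-7577=57505; balance=578415-57505=520910
14. interest=⌊520910·131/10000⌋=6823; principal=65082-6823=58259; balance=520910-58259=462651
15. interest=⌊462651·131/10000⌋=6060; principal=65082-6060=59022; balance=462651-59022=403629
16. interest=⌊403629·131/10000⌋=5287; principal=65082-5287=59795; balance=403629-59795=343834
17. interest=⌊343834·131/10000⌋=4504; principal=65082-4504=60578; balance=343834-60578=283256
18. interest=⌊283256·131/10000⌋=3710; principal=65082-3710=61372; balance=283256-61372=221884
19. interest=⌊221884·131/10000⌋=2906; principal=65082-2906=62176; balance=221884-62176=159708
20. interest=⌊159708·131/10000⌋=2092; principal=65082-2092=62990; balance=159708-62990=96718
21. interest=⌊96718·131/10000⌋=1267; principal=65082-1267=63815; balance=96718-63815=32903
22. interest=⌊32903·131/10000⌋=431; principal=min(65082-431,32903)=32903; balance=32903-32903=0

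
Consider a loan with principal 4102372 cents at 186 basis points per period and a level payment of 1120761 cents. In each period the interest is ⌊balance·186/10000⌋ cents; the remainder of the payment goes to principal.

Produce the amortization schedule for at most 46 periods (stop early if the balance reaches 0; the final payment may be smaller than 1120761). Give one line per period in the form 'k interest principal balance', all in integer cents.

1 76304 1044457 3057915
2 56877 1063884 1994031
3 37088 1083673 910358
4 16932 910358 0

1. interest=⌊4102372·186/10000⌋=76304; principal=1120761-76304=1044457; balance=4102372-1044457=3057915
2. interest=⌊3057915·186/10000⌋=56877; principal=1120761-56877=1063884; balance=3057915-1063884=1994031
3. interest=⌊1994031·186/10000⌋=37088; principal=1120761-37088=1083673; balance=1994031-1083673=910358
4. interest=⌊910358·186/10000⌋=16932; principal=min(1120761-16932,910358)=910358; balance=910358-910358=0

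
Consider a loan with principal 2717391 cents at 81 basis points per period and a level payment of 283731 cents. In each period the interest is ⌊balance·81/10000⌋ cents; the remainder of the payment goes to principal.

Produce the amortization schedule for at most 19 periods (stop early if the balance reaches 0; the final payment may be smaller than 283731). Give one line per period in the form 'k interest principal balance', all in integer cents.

1 22010 261721 2455670
2 19890 263841 2191829
3 17753 265978 1925851
4 15599 268132 1657719
5 13427 270304 1387415
6 11238 272493 1114922
7 9030 274701 840221
8 6805 276926 563295
9 4562 279169 284126
10 2301 281430 2696
11 21 2696 0

1. interest=⌊2717391·81/10000⌋=22010; principal=283731-22010=261721; balance=2717391-261721=2455670
2. interest=⌊2455670·81/10000⌋=19890; principal=283731-19890=263841; balance=2455670-263841=2191829
3. interest=⌊2191829·81/10000⌋=17753; principal=283731-17753=265978; balance=2191829-265978=1925851
4. interest=⌊1925851·81/10000⌋=15599; principal=283731-15599=268132; balance=1925851-268132=1657719
5. interest=⌊1657719·81/10000⌋=13427; principal=283731-13427=270304; balance=1657719-270304=1387415
6. interest=⌊1387415·81/10000⌋=11238; principal=283731-11238=272493; balance=1387415-272493=1114922
7. interest=⌊1114922·81/10000⌋=9030; principal=283731-9030=274701; balance=1114922-274701=840221
8. interest=⌊840221·81/10000⌋=6805; principal=283731-6805=276926; balance=840221-276926=563295
9. interest=⌊563295·81/10000⌋=4562; principal=283731-4562=279169; balance=563295-279169=284126
10. interest=⌊284126·81/10000⌋=2301; principal=283731-2301=281430; balance=284126-281430=2696
11. interest=⌊2696·81/10000⌋=21; principal=min(283731-21,2696)=2696; balance=2696-2696=0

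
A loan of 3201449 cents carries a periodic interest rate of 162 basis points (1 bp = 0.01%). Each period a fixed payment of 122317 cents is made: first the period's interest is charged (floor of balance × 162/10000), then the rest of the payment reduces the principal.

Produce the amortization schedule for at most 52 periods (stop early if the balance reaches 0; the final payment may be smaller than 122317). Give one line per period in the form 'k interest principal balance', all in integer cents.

1. interest=⌊3201449·162/10000⌋=51863; principal=122317-51863=70454; balance=3201449-70454=3130995
2. interest=⌊3130995·162/10000⌋=50722; principal=122317-50722=71595; balance=3130995-71595=3059400
3. interest=⌊3059400·162/10000⌋=49562; principal=122317-49562=72755; balance=3059400-72755=2986645
4. interest=⌊2986645·162/10000⌋=48383; principal=122317-48383=73934; balance=2986645-73934=2912711
5. interest=⌊2912711·162/10000⌋=47185; principal=122317-47185=75132; balance=2912711-75132=2837579
6. interest=⌊2837579·162/10000⌋=45968; principal=122317-45968=76349; balance=2837579-76349=2761230
7. interest=⌊2761230·162/10000⌋=44731; principal=122317-44731=77586; balance=2761230-77586=2683644
8. interest=⌊2683644·162/10000⌋=43475; principal=122317-43475=78842; balance=2683644-78842=2604802
9. interest=⌊2604802·162/10000⌋=42197; principal=122317-42197=80120; balance=2604802-80120=2524682
10. interest=⌊2524682·162/10000⌋=40899; principal=122317-40899=81418; balance=2524682-81418=2443264
11. interest=⌊2443264·162/10000⌋=39580; principal=122317-39580=82737; balance=2443264-82737=2360527
12. interest=⌊2360527·162/10000⌋=38240; principal=122317-38240=84077; balance=2360527-84077=2276450
13. interest=⌊2276450·162/10000⌋=36878; principal=122317-36878=85439; balance=2276450-85439=2191011
14. interest=⌊2191011·162/10000⌋=35494; principal=122317-35494=86823; balance=2191011-86823=2104188
15. interest=⌊2104188·162/10000⌋=34087; principal=122317-34087=88230; balance=2104188-88230=2015958
16. interest=⌊2015958·162/10000⌋=32658; principal=122317-32658=89659; balance=2015958-89659=1926299
17. interest=⌊1926299·162/10000⌋=31206; principal=122317-31206=91111; balance=1926299-91111=1835188
18. interest=⌊1835188·162/10000⌋=29730; principal=122317-29730=92587; balance=1835188-92587=1742601
19. interest=⌊1742601·162/10000⌋=28230; principal=122317-28230=94087; balance=1742601-94087=1648514
20. interest=⌊1648514·162/10000⌋=26705; principal=122317-26705=95612; balance=1648514-95612=1552902
21. interest=⌊1552902·162/10000⌋=25157; principal=122317-25157=97160; balance=1552902-97160=1455742
22. interest=⌊1455742·162/10000⌋=23583; principal=122317-23583=98734; balance=1455742-98734=1357008
23. interest=⌊1357008·162/10000⌋=21983; principal=122317-21983=100334; balance=1357008-100334=1256674
24. interest=⌊1256674·162/10000⌋=20358; principal=122317-20358=101959; balance=1256674-101959=1154715
25. interest=⌊1154715·162/10000⌋=18706; principal=122317-18706=103611; balance=1154715-103611=1051104
26. interest=⌊1051104·162/10000⌋=17027; principal=122317-17027=105290; balance=1051104-105290=945814
27. interest=⌊945814·162/10000⌋=15322; principal=122317-15322=106995; balance=945814-106995=838819
28. interest=⌊838819·162/10000⌋=13588; principal=122317-13588=108729; balance=838819-108729=730090
29. interest=⌊730090·162/10000⌋=11827; principal=122317-11827=110490; balance=730090-110490=619600
30. interest=⌊619600·162/10000⌋=10037; principal=122317-10037=112280; balance=619600-112280=507320
31. interest=⌊507320·162/10000⌋=8218; principal=122317-8218=114099; balance=507320-114099=393221
32. interest=⌊393221·162/10000⌋=6370; principal=122317-6370=115947; balance=393221-115947=277274
33. interest=⌊277274·162/10000⌋=4491; principal=122317-4491=117826; balance=277274-117826=159448
34. interest=⌊159448·162/10000⌋=2583; principal=122317-2583=119734; balance=159448-119734=39714
35. interest=⌊39714·162/10000⌋=643; principal=min(122317-643,39714)=39714; balance=39714-39714=0

1 51863 70454 3130995
2 50722 71595 3059400
3 49562 72755 2986645
4 48383 73934 2912711
5 47185 75132 2837579
6 45968 76349 2761230
7 44731 77586 2683644
8 43475 78842 2604802
9 42197 80120 2524682
10 40899 81418 2443264
11 39580 82737 2360527
12 38240 84077 2276450
13 36878 85439 2191011
14 35494 86823 2104188
15 34087 88230 2015958
16 32658 89659 1926299
17 31206 91111 1835188
18 29730 92587 1742601
19 28230 94087 1648514
20 26705 95612 1552902
21 25157 97160 1455742
22 23583 98734 1357008
23 21983 100334 1256674
24 20358 101959 1154715
25 18706 103611 1051104
26 17027 105290 945814
27 15322 106995 838819
28 13588 108729 730090
29 11827 110490 619600
30 10037 112280 507320
31 8218 114099 393221
32 6370 115947 277274
33 4491 117826 159448
34 2583 119734 39714
35 643 39714 0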